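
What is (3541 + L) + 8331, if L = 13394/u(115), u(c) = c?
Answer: 1378674/115 ≈ 11988.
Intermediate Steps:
L = 13394/115 ≈ 116.47
(3541 + L) + 8331 = (3541 + 13394/115) + 8331 = 420609/115 + 8331 = 1378674/115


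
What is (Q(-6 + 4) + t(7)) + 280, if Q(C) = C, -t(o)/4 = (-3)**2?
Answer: 242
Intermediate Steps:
t(o) = -36 (t(o) = -4*(-3)**2 = -4*9 = -36)
(Q(-6 + 4) + t(7)) + 280 = ((-6 + 4) - 36) + 280 = (-2 - 36) + 280 = -38 + 280 = 242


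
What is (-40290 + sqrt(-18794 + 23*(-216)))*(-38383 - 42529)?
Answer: 3259944480 - 8819408*I*sqrt(2) ≈ 3.2599e+9 - 1.2473e+7*I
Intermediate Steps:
(-40290 + sqrt(-18794 + 23*(-216)))*(-38383 - 42529) = (-40290 + sqrt(-18794 - 4968))*(-80912) = (-40290 + sqrt(-23762))*(-80912) = (-40290 + 109*I*sqrt(2))*(-80912) = 3259944480 - 8819408*I*sqrt(2)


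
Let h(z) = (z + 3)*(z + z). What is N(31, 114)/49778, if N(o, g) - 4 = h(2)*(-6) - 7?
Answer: -123/49778 ≈ -0.0024710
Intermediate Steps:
h(z) = 2*z*(3 + z) (h(z) = (3 + z)*(2*z) = 2*z*(3 + z))
N(o, g) = -123 (N(o, g) = 4 + ((2*2*(3 + 2))*(-6) - 7) = 4 + ((2*2*5)*(-6) - 7) = 4 + (20*(-6) - 7) = 4 + (-120 - 7) = 4 - 127 = -123)
N(31, 114)/49778 = -123/49778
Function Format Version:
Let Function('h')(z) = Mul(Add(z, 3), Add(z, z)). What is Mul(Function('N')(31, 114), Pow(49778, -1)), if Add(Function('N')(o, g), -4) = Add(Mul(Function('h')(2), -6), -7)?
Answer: Rational(-123, 49778) ≈ -0.0024710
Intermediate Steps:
Function('h')(z) = Mul(2, z, Add(3, z)) (Function('h')(z) = Mul(Add(3, z), Mul(2, z)) = Mul(2, z, Add(3, z)))
Function('N')(o, g) = -123 (Function('N')(o, g) = Add(4, Add(Mul(Mul(2, 2, Add(3, 2)), -6), -7)) = Add(4, Add(Mul(Mul(2, 2, 5), -6), -7)) = Add(4, Add(Mul(20, -6), -7)) = Add(4, Add(-120, -7)) = Add(4, -127) = -123)
Mul(Function('N')(31, 114), Pow(49778, -1)) = Mul(-123, Pow(49778, -1)) = Mul(-123, Rational(1, 49778)) = Rational(-123, 49778)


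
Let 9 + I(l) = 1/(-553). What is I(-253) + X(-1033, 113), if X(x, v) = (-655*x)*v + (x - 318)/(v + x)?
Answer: 38898511323543/508760 ≈ 7.6457e+7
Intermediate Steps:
X(x, v) = (-318 + x)/(v + x) - 655*v*x (X(x, v) = -655*v*x + (-318 + x)/(v + x) = (-318 + x)/(v + x) - 655*v*x)
I(l) = -4978/553 (I(l) = -9 + 1/(-553) = -9 - 1/553 = -4978/553)
I(-253) + X(-1033, 113) = -4978/553 + (-318 - 1033 - 655*113*(-1033)**2 - 655*(-1033)*113**2)/(113 - 1033) = -4978/553 + (-318 - 1033 - 655*113*1067089 - 655*(-1033)*12769)/(-920) = -4978/553 - (-318 - 1033 - 78980592335 + 8639696935)/920 = -4978/553 - 1/920*(-70340896751) = -4978/553 + 70340896751/920 = 38898511323543/508760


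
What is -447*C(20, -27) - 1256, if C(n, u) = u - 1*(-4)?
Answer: 9025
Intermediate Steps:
C(n, u) = 4 + u (C(n, u) = u + 4 = 4 + u)
-447*C(20, -27) - 1256 = -447*(4 - 27) - 1256 = -447*(-23) - 1256 = 10281 - 1256 = 9025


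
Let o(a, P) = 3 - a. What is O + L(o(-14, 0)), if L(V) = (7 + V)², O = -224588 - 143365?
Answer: -367377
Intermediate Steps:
O = -367953
O + L(o(-14, 0)) = -367953 + (7 + (3 - 1*(-14)))² = -367953 + (7 + (3 + 14))² = -367953 + (7 + 17)² = -367953 + 24² = -367953 + 576 = -367377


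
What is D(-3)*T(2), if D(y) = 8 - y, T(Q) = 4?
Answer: 44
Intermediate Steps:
D(-3)*T(2) = (8 - 1*(-3))*4 = (8 + 3)*4 = 11*4 = 44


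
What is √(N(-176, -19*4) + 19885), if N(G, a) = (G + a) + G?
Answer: √19457 ≈ 139.49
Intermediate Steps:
N(G, a) = a + 2*G
√(N(-176, -19*4) + 19885) = √((-19*4 + 2*(-176)) + 19885) = √((-76 - 352) + 19885) = √(-428 + 19885) = √19457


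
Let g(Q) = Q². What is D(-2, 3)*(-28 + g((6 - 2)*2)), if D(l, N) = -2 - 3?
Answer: -180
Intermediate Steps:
D(l, N) = -5
D(-2, 3)*(-28 + g((6 - 2)*2)) = -5*(-28 + ((6 - 2)*2)²) = -5*(-28 + (4*2)²) = -5*(-28 + 8²) = -5*(-28 + 64) = -5*36 = -180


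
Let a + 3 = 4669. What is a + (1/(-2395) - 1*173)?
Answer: 10760734/2395 ≈ 4493.0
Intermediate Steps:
a = 4666 (a = -3 + 4669 = 4666)
a + (1/(-2395) - 1*173) = 4666 + (1/(-2395) - 1*173) = 4666 + (-1/2395 - 173) = 4666 - 414336/2395 = 10760734/2395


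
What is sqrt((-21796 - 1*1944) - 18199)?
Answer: I*sqrt(41939) ≈ 204.79*I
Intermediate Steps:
sqrt((-21796 - 1*1944) - 18199) = sqrt((-21796 - 1944) - 18199) = sqrt(-23740 - 18199) = sqrt(-41939) = I*sqrt(41939)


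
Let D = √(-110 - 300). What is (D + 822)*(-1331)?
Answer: -1094082 - 1331*I*√410 ≈ -1.0941e+6 - 26951.0*I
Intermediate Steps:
D = I*√410 (D = √(-410) = I*√410 ≈ 20.248*I)
(D + 822)*(-1331) = (I*√410 + 822)*(-1331) = (822 + I*√410)*(-1331) = -1094082 - 1331*I*√410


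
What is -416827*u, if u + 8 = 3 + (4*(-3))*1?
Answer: 7086059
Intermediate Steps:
u = -17 (u = -8 + (3 + (4*(-3))*1) = -8 + (3 - 12*1) = -8 + (3 - 12) = -8 - 9 = -17)
-416827*u = -416827*(-17) = 7086059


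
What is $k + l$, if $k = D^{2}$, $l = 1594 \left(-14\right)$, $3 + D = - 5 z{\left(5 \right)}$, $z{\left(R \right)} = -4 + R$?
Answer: $-22252$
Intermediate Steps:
$D = -8$ ($D = -3 - 5 \left(-4 + 5\right) = -3 - 5 = -8$)
$l = -22316$
$k = 64$ ($k = \left(-8\right)^{2} = 64$)
$k + l = 64 - 22316 = -22252$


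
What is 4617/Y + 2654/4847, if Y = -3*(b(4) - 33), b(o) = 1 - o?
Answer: 839453/19388 ≈ 43.298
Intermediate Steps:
Y = 108 (Y = -3*((1 - 1*4) - 33) = -3*((1 - 4) - 33) = -3*(-3 - 33) = -3*(-36) = 108)
4617/Y + 2654/4847 = 4617/108 + 2654/4847 = 4617*(1/108) + 2654*(1/4847) = 171/4 + 2654/4847 = 839453/19388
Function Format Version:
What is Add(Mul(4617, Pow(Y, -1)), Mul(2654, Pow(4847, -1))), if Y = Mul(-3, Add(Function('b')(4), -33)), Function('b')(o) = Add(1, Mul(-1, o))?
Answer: Rational(839453, 19388) ≈ 43.298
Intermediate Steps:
Y = 108 (Y = Mul(-3, Add(Add(1, Mul(-1, 4)), -33)) = Mul(-3, Add(Add(1, -4), -33)) = Mul(-3, Add(-3, -33)) = Mul(-3, -36) = 108)
Add(Mul(4617, Pow(Y, -1)), Mul(2654, Pow(4847, -1))) = Add(Mul(4617, Pow(108, -1)), Mul(2654, Pow(4847, -1))) = Add(Mul(4617, Rational(1, 108)), Mul(2654, Rational(1, 4847))) = Add(Rational(171, 4), Rational(2654, 4847)) = Rational(839453, 19388)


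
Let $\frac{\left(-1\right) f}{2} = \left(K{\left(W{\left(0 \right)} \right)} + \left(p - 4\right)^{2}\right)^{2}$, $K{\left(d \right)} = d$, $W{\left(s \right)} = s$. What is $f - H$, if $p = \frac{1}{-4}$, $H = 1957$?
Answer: $- \frac{334017}{128} \approx -2609.5$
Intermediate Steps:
$p = - \frac{1}{4} \approx -0.25$
$f = - \frac{83521}{128}$ ($f = - 2 \left(0 + \left(- \frac{1}{4} - 4\right)^{2}\right)^{2} = - 2 \left(0 + \left(- \frac{17}{4}\right)^{2}\right)^{2} = - 2 \left(0 + \frac{289}{16}\right)^{2} = - 2 \left(\frac{289}{16}\right)^{2} = \left(-2\right) \frac{83521}{256} = - \frac{83521}{128} \approx -652.51$)
$f - H = - \frac{83521}{128} - 1957 = - \frac{334017}{128}$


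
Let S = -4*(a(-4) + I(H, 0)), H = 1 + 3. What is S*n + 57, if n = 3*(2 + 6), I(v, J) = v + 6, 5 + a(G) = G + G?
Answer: 345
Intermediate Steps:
H = 4
a(G) = -5 + 2*G (a(G) = -5 + (G + G) = -5 + 2*G)
I(v, J) = 6 + v
S = 12 (S = -4*((-5 + 2*(-4)) + (6 + 4)) = -4*((-5 - 8) + 10) = -4*(-13 + 10) = -4*(-3) = 12)
n = 24 (n = 3*8 = 24)
S*n + 57 = 12*24 + 57 = 288 + 57 = 345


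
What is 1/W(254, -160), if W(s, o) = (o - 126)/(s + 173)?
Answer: -427/286 ≈ -1.4930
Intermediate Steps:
W(s, o) = (-126 + o)/(173 + s)
1/W(254, -160) = 1/((-126 - 160)/(173 + 254)) = 1/(-286/427) = -427/286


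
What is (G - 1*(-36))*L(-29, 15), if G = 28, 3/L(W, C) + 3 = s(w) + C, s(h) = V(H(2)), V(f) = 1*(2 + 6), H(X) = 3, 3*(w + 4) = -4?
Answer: 48/5 ≈ 9.6000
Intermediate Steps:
w = -16/3 (w = -4 + (⅓)*(-4) = -4 - 4/3 = -16/3 ≈ -5.3333)
V(f) = 8 (V(f) = 1*8 = 8)
s(h) = 8
L(W, C) = 3/(5 + C) (L(W, C) = 3/(-3 + (8 + C)) = 3/(5 + C))
(G - 1*(-36))*L(-29, 15) = (28 - 1*(-36))*(3/(5 + 15)) = (28 + 36)*(3/20) = 64*(3*(1/20)) = 64*(3/20) = 48/5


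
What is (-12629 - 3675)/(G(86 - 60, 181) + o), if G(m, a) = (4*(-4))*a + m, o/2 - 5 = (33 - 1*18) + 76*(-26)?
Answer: 8152/3391 ≈ 2.4040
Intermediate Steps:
o = -3912 (o = 10 + 2*((33 - 1*18) + 76*(-26)) = 10 + 2*((33 - 18) - 1976) = 10 + 2*(15 - 1976) = 10 + 2*(-1961) = 10 - 3922 = -3912)
G(m, a) = m - 16*a (G(m, a) = -16*a + m = m - 16*a)
(-12629 - 3675)/(G(86 - 60, 181) + o) = (-12629 - 3675)/(((86 - 60) - 16*181) - 3912) = -16304/((26 - 2896) - 3912) = -16304/(-2870 - 3912) = -16304/(-6782) = -16304*(-1/6782) = 8152/3391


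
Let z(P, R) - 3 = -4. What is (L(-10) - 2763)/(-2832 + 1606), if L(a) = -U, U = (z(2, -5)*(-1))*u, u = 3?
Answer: 1383/613 ≈ 2.2561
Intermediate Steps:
z(P, R) = -1 (z(P, R) = 3 - 4 = -1)
U = 3 (U = -1*(-1)*3 = 1*3 = 3)
L(a) = -3 (L(a) = -1*3 = -3)
(L(-10) - 2763)/(-2832 + 1606) = (-3 - 2763)/(-2832 + 1606) = -2766/(-1226) = -2766*(-1/1226) = 1383/613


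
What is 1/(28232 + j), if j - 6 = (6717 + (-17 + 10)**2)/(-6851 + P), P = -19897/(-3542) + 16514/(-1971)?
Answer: 47848038583/1351085678152742 ≈ 3.5415e-5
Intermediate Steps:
P = -19275601/6981282 (P = -19897*(-1/3542) + 16514*(-1/1971) = 19897/3542 - 16514/1971 = -19275601/6981282 ≈ -2.7610)
j = 239852877486/47848038583 (j = 6 + (6717 + (-17 + 10)**2)/(-6851 - 19275601/6981282) = 6 + (6717 + (-7)**2)/(-47848038583/6981282) = 6 + (6717 + 49)*(-6981282/47848038583) = 6 + 6766*(-6981282/47848038583) = 6 - 47235354012/47848038583 = 239852877486/47848038583 ≈ 5.0128)
1/(28232 + j) = 1/(28232 + 239852877486/47848038583) = 1/(1351085678152742/47848038583) = 47848038583/1351085678152742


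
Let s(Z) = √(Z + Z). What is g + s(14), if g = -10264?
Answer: -10264 + 2*√7 ≈ -10259.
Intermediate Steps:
s(Z) = √2*√Z (s(Z) = √(2*Z) = √2*√Z)
g + s(14) = -10264 + √2*√14 = -10264 + 2*√7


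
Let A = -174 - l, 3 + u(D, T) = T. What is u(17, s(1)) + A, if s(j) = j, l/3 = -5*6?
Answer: -86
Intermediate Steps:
l = -90 (l = 3*(-5*6) = 3*(-30) = -90)
u(D, T) = -3 + T
A = -84 (A = -174 - 1*(-90) = -174 + 90 = -84)
u(17, s(1)) + A = (-3 + 1) - 84 = -2 - 84 = -86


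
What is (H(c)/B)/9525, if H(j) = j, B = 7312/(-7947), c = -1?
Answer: 2649/23215600 ≈ 0.00011410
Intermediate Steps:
B = -7312/7947 (B = 7312*(-1/7947) = -7312/7947 ≈ -0.92010)
(H(c)/B)/9525 = -1/(-7312/7947)/9525 = -1*(-7947/7312)*(1/9525) = (7947/7312)*(1/9525) = 2649/23215600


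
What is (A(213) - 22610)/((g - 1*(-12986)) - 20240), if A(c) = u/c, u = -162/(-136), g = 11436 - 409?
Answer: -109161053/18216044 ≈ -5.9926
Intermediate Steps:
g = 11027
u = 81/68 (u = -162*(-1/136) = 81/68 ≈ 1.1912)
A(c) = 81/(68*c)
(A(213) - 22610)/((g - 1*(-12986)) - 20240) = ((81/68)/213 - 22610)/((11027 - 1*(-12986)) - 20240) = ((81/68)*(1/213) - 22610)/((11027 + 12986) - 20240) = (27/4828 - 22610)/(24013 - 20240) = -109161053/4828/3773 = -109161053/4828*1/3773 = -109161053/18216044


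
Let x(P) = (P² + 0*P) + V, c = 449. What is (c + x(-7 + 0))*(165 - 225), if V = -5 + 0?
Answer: -29580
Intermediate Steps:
V = -5
x(P) = -5 + P² (x(P) = (P² + 0*P) - 5 = (P² + 0) - 5 = P² - 5 = -5 + P²)
(c + x(-7 + 0))*(165 - 225) = (449 + (-5 + (-7 + 0)²))*(165 - 225) = (449 + (-5 + (-7)²))*(-60) = (449 + (-5 + 49))*(-60) = (449 + 44)*(-60) = 493*(-60) = -29580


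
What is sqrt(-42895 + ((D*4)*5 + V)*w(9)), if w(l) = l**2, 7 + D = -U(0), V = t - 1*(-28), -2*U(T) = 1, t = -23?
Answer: 2*I*sqrt(13255) ≈ 230.26*I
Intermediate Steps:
U(T) = -1/2 (U(T) = -1/2*1 = -1/2)
V = 5 (V = -23 - 1*(-28) = -23 + 28 = 5)
D = -13/2 (D = -7 - 1*(-1/2) = -7 + 1/2 = -13/2 ≈ -6.5000)
sqrt(-42895 + ((D*4)*5 + V)*w(9)) = sqrt(-42895 + (-13/2*4*5 + 5)*9**2) = sqrt(-42895 + (-26*5 + 5)*81) = sqrt(-42895 + (-130 + 5)*81) = sqrt(-42895 - 125*81) = sqrt(-42895 - 10125) = sqrt(-53020) = 2*I*sqrt(13255)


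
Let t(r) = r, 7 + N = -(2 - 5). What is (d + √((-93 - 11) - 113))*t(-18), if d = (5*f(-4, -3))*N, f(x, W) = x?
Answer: -1440 - 18*I*√217 ≈ -1440.0 - 265.16*I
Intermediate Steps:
N = -4 (N = -7 - (2 - 5) = -7 - 1*(-3) = -7 + 3 = -4)
d = 80 (d = (5*(-4))*(-4) = -20*(-4) = 80)
(d + √((-93 - 11) - 113))*t(-18) = (80 + √((-93 - 11) - 113))*(-18) = (80 + √(-104 - 113))*(-18) = (80 + √(-217))*(-18) = (80 + I*√217)*(-18) = -1440 - 18*I*√217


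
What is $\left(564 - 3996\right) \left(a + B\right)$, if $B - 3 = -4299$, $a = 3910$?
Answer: $1324752$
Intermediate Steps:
$B = -4296$ ($B = 3 - 4299 = -4296$)
$\left(564 - 3996\right) \left(a + B\right) = \left(564 - 3996\right) \left(3910 - 4296\right) = \left(-3432\right) \left(-386\right) = 1324752$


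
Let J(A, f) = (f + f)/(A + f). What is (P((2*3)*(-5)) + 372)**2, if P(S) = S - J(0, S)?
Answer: 115600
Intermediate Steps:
J(A, f) = 2*f/(A + f) (J(A, f) = (2*f)/(A + f) = 2*f/(A + f))
P(S) = -2 + S (P(S) = S - 2*S/(0 + S) = S - 2*S/S = S - 1*2 = S - 2 = -2 + S)
(P((2*3)*(-5)) + 372)**2 = ((-2 + (2*3)*(-5)) + 372)**2 = ((-2 + 6*(-5)) + 372)**2 = ((-2 - 30) + 372)**2 = (-32 + 372)**2 = 340**2 = 115600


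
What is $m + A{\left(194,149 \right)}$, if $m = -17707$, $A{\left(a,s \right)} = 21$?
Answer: $-17686$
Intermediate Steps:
$m + A{\left(194,149 \right)} = -17707 + 21 = -17686$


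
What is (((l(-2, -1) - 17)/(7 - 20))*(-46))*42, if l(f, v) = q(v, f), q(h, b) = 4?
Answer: -1932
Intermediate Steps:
l(f, v) = 4
(((l(-2, -1) - 17)/(7 - 20))*(-46))*42 = (((4 - 17)/(7 - 20))*(-46))*42 = (-13/(-13)*(-46))*42 = (-13*(-1/13)*(-46))*42 = (1*(-46))*42 = -46*42 = -1932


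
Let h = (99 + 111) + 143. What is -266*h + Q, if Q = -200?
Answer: -94098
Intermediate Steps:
h = 353 (h = 210 + 143 = 353)
-266*h + Q = -266*353 - 200 = -93898 - 200 = -94098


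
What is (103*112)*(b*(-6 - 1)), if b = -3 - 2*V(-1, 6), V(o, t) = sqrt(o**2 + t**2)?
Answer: 242256 + 161504*sqrt(37) ≈ 1.2246e+6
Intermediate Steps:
b = -3 - 2*sqrt(37) (b = -3 - 2*sqrt((-1)**2 + 6**2) = -3 - 2*sqrt(1 + 36) = -3 - 2*sqrt(37) ≈ -15.166)
(103*112)*(b*(-6 - 1)) = (103*112)*((-3 - 2*sqrt(37))*(-6 - 1)) = 11536*((-3 - 2*sqrt(37))*(-7)) = 11536*(21 + 14*sqrt(37)) = 242256 + 161504*sqrt(37)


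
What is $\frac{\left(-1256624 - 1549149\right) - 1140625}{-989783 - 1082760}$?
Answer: $\frac{3946398}{2072543} \approx 1.9041$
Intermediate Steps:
$\frac{\left(-1256624 - 1549149\right) - 1140625}{-989783 - 1082760} = \frac{\left(-1256624 - 1549149\right) - 1140625}{-2072543} = \left(-2805773 - 1140625\right) \left(- \frac{1}{2072543}\right) = \left(-3946398\right) \left(- \frac{1}{2072543}\right) = \frac{3946398}{2072543}$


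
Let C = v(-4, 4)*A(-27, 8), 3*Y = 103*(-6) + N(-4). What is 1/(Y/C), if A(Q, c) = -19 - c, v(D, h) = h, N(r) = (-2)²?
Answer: 162/307 ≈ 0.52769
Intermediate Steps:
N(r) = 4
Y = -614/3 (Y = (103*(-6) + 4)/3 = (-618 + 4)/3 = (⅓)*(-614) = -614/3 ≈ -204.67)
C = -108 (C = 4*(-19 - 1*8) = 4*(-19 - 8) = 4*(-27) = -108)
1/(Y/C) = 1/(-614/3/(-108)) = 1/(-614/3*(-1/108)) = 1/(307/162) = 162/307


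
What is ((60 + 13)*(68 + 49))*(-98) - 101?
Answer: -837119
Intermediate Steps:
((60 + 13)*(68 + 49))*(-98) - 101 = (73*117)*(-98) - 101 = 8541*(-98) - 101 = -837018 - 101 = -837119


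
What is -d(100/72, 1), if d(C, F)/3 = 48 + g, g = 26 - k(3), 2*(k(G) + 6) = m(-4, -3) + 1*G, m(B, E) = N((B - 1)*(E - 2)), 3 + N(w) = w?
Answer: -405/2 ≈ -202.50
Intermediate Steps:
N(w) = -3 + w
m(B, E) = -3 + (-1 + B)*(-2 + E) (m(B, E) = -3 + (B - 1)*(E - 2) = -3 + (-1 + B)*(-2 + E))
k(G) = 5 + G/2 (k(G) = -6 + ((-1 - 1*(-3) - 2*(-4) - 4*(-3)) + 1*G)/2 = -6 + ((-1 + 3 + 8 + 12) + G)/2 = -6 + (22 + G)/2 = -6 + (11 + G/2) = 5 + G/2)
g = 39/2 (g = 26 - (5 + (½)*3) = 26 - (5 + 3/2) = 26 - 1*13/2 = 26 - 13/2 = 39/2 ≈ 19.500)
d(C, F) = 405/2 (d(C, F) = 3*(48 + 39/2) = 3*(135/2) = 405/2)
-d(100/72, 1) = -1*405/2 = -405/2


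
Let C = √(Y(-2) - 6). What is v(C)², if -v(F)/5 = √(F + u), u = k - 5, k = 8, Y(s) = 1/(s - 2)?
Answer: 75 + 125*I/2 ≈ 75.0 + 62.5*I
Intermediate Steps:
Y(s) = 1/(-2 + s)
u = 3 (u = 8 - 5 = 3)
C = 5*I/2 (C = √(1/(-2 - 2) - 6) = √(1/(-4) - 6) = √(-¼ - 6) = √(-25/4) = 5*I/2 ≈ 2.5*I)
v(F) = -5*√(3 + F) (v(F) = -5*√(F + 3) = -5*√(3 + F))
v(C)² = (-5*√(3 + 5*I/2))² = 75 + 125*I/2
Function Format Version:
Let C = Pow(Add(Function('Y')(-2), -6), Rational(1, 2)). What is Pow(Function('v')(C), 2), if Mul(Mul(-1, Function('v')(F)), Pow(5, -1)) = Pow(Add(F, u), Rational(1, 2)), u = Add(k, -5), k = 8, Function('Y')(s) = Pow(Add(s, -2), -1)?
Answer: Add(75, Mul(Rational(125, 2), I)) ≈ Add(75.000, Mul(62.500, I))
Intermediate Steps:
Function('Y')(s) = Pow(Add(-2, s), -1)
u = 3 (u = Add(8, -5) = 3)
C = Mul(Rational(5, 2), I) (C = Pow(Add(Pow(Add(-2, -2), -1), -6), Rational(1, 2)) = Pow(Add(Pow(-4, -1), -6), Rational(1, 2)) = Pow(Add(Rational(-1, 4), -6), Rational(1, 2)) = Pow(Rational(-25, 4), Rational(1, 2)) = Mul(Rational(5, 2), I) ≈ Mul(2.5000, I))
Function('v')(F) = Mul(-5, Pow(Add(3, F), Rational(1, 2))) (Function('v')(F) = Mul(-5, Pow(Add(F, 3), Rational(1, 2))) = Mul(-5, Pow(Add(3, F), Rational(1, 2))))
Pow(Function('v')(C), 2) = Pow(Mul(-5, Pow(Add(3, Mul(Rational(5, 2), I)), Rational(1, 2))), 2) = Add(75, Mul(Rational(125, 2), I))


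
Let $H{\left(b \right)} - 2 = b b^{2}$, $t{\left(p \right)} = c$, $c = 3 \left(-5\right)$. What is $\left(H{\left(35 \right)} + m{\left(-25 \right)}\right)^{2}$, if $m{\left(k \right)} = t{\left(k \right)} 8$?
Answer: $1828161049$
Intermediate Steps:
$c = -15$
$t{\left(p \right)} = -15$
$H{\left(b \right)} = 2 + b^{3}$ ($H{\left(b \right)} = 2 + b b^{2} = 2 + b^{3}$)
$m{\left(k \right)} = -120$ ($m{\left(k \right)} = \left(-15\right) 8 = -120$)
$\left(H{\left(35 \right)} + m{\left(-25 \right)}\right)^{2} = \left(\left(2 + 35^{3}\right) - 120\right)^{2} = \left(\left(2 + 42875\right) - 120\right)^{2} = \left(42877 - 120\right)^{2} = 42757^{2} = 1828161049$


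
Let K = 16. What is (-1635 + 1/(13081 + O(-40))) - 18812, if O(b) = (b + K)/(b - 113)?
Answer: -13640991082/667139 ≈ -20447.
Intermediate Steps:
O(b) = (16 + b)/(-113 + b) (O(b) = (b + 16)/(b - 113) = (16 + b)/(-113 + b))
(-1635 + 1/(13081 + O(-40))) - 18812 = (-1635 + 1/(13081 + (16 - 40)/(-113 - 40))) - 18812 = (-1635 + 1/(13081 - 24/(-153))) - 18812 = (-1635 + 1/(13081 - 1/153*(-24))) - 18812 = (-1635 + 1/(13081 + 8/51)) - 18812 = (-1635 + 1/(667139/51)) - 18812 = (-1635 + 51/667139) - 18812 = -1090772214/667139 - 18812 = -13640991082/667139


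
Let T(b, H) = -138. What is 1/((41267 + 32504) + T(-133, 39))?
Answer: 1/73633 ≈ 1.3581e-5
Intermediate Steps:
1/((41267 + 32504) + T(-133, 39)) = 1/((41267 + 32504) - 138) = 1/(73771 - 138) = 1/73633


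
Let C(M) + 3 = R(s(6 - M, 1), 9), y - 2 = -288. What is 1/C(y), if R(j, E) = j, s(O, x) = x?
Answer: -½ ≈ -0.50000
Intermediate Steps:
y = -286 (y = 2 - 288 = -286)
C(M) = -2 (C(M) = -3 + 1 = -2)
1/C(y) = 1/(-2) = -½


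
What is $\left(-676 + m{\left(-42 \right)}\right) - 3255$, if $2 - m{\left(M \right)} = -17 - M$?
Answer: $-3954$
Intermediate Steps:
$m{\left(M \right)} = 19 + M$ ($m{\left(M \right)} = 2 - \left(-17 - M\right) = 2 + \left(17 + M\right) = 19 + M$)
$\left(-676 + m{\left(-42 \right)}\right) - 3255 = \left(-676 + \left(19 - 42\right)\right) - 3255 = \left(-676 - 23\right) - 3255 = -699 - 3255 = -3954$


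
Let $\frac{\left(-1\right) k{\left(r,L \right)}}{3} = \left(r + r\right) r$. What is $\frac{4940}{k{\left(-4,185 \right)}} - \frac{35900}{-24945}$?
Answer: $- \frac{665455}{13304} \approx -50.019$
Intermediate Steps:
$k{\left(r,L \right)} = - 6 r^{2}$ ($k{\left(r,L \right)} = - 3 \left(r + r\right) r = - 3 \cdot 2 r r = - 3 \cdot 2 r^{2} = - 6 r^{2}$)
$\frac{4940}{k{\left(-4,185 \right)}} - \frac{35900}{-24945} = \frac{4940}{\left(-6\right) \left(-4\right)^{2}} - \frac{35900}{-24945} = \frac{4940}{\left(-6\right) 16} - - \frac{7180}{4989} = \frac{4940}{-96} + \frac{7180}{4989} = 4940 \left(- \frac{1}{96}\right) + \frac{7180}{4989} = - \frac{1235}{24} + \frac{7180}{4989} = - \frac{665455}{13304}$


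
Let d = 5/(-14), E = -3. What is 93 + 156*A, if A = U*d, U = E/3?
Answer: 1041/7 ≈ 148.71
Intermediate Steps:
d = -5/14 (d = 5*(-1/14) = -5/14 ≈ -0.35714)
U = -1 (U = -3/3 = -3*⅓ = -1)
A = 5/14 (A = -1*(-5/14) = 5/14 ≈ 0.35714)
93 + 156*A = 93 + 156*(5/14) = 93 + 390/7 = 1041/7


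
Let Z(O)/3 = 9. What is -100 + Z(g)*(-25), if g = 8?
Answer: -775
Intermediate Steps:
Z(O) = 27 (Z(O) = 3*9 = 27)
-100 + Z(g)*(-25) = -100 + 27*(-25) = -100 - 675 = -775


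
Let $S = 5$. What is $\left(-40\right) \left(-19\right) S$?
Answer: $3800$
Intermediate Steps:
$\left(-40\right) \left(-19\right) S = \left(-40\right) \left(-19\right) 5 = 760 \cdot 5 = 3800$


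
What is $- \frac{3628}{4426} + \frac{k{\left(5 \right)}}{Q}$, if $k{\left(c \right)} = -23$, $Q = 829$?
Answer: $- \frac{1554705}{1834577} \approx -0.84745$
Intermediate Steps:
$- \frac{3628}{4426} + \frac{k{\left(5 \right)}}{Q} = - \frac{3628}{4426} - \frac{23}{829} = \left(-3628\right) \frac{1}{4426} - \frac{23}{829} = - \frac{1814}{2213} - \frac{23}{829} = - \frac{1554705}{1834577}$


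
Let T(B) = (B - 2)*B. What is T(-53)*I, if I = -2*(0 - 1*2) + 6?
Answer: 29150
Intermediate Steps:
T(B) = B*(-2 + B) (T(B) = (-2 + B)*B = B*(-2 + B))
I = 10 (I = -2*(0 - 2) + 6 = -2*(-2) + 6 = 4 + 6 = 10)
T(-53)*I = -53*(-2 - 53)*10 = -53*(-55)*10 = 2915*10 = 29150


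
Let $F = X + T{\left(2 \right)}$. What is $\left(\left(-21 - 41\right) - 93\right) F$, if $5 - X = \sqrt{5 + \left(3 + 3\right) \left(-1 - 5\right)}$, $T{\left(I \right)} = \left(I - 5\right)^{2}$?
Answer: $-2170 + 155 i \sqrt{31} \approx -2170.0 + 863.0 i$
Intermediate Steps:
$T{\left(I \right)} = \left(-5 + I\right)^{2}$
$X = 5 - i \sqrt{31}$ ($X = 5 - \sqrt{5 + \left(3 + 3\right) \left(-1 - 5\right)} = 5 - \sqrt{5 + 6 \left(-6\right)} = 5 - \sqrt{5 - 36} = 5 - \sqrt{-31} = 5 - i \sqrt{31} \approx 5.0 - 5.5678 i$)
$F = 14 - i \sqrt{31}$ ($F = \left(5 - i \sqrt{31}\right) + \left(-5 + 2\right)^{2} = \left(5 - i \sqrt{31}\right) + \left(-3\right)^{2} = \left(5 - i \sqrt{31}\right) + 9 = 14 - i \sqrt{31} \approx 14.0 - 5.5678 i$)
$\left(\left(-21 - 41\right) - 93\right) F = \left(\left(-21 - 41\right) - 93\right) \left(14 - i \sqrt{31}\right) = \left(-62 - 93\right) \left(14 - i \sqrt{31}\right) = - 155 \left(14 - i \sqrt{31}\right) = -2170 + 155 i \sqrt{31}$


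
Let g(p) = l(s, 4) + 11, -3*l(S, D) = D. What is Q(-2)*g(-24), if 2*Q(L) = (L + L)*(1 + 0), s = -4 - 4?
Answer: -58/3 ≈ -19.333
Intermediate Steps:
s = -8
l(S, D) = -D/3
Q(L) = L (Q(L) = ((L + L)*(1 + 0))/2 = ((2*L)*1)/2 = (2*L)/2 = L)
g(p) = 29/3 (g(p) = -⅓*4 + 11 = -4/3 + 11 = 29/3)
Q(-2)*g(-24) = -2*29/3 = -58/3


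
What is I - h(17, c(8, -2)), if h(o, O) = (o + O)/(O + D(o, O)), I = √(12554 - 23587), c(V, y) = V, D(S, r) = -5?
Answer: -25/3 + I*√11033 ≈ -8.3333 + 105.04*I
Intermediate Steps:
I = I*√11033 (I = √(-11033) = I*√11033 ≈ 105.04*I)
h(o, O) = (O + o)/(-5 + O) (h(o, O) = (o + O)/(O - 5) = (O + o)/(-5 + O))
I - h(17, c(8, -2)) = I*√11033 - (8 + 17)/(-5 + 8) = I*√11033 - 25/3 = -25/3 + I*√11033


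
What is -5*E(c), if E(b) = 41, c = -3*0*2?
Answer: -205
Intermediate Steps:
c = 0 (c = 0*2 = 0)
-5*E(c) = -5*41 = -205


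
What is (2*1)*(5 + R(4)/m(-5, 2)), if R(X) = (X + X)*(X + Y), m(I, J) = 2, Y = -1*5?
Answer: 2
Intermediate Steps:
Y = -5
R(X) = 2*X*(-5 + X) (R(X) = (X + X)*(X - 5) = (2*X)*(-5 + X) = 2*X*(-5 + X))
(2*1)*(5 + R(4)/m(-5, 2)) = (2*1)*(5 + (2*4*(-5 + 4))/2) = 2*(5 + (2*4*(-1))*(½)) = 2*(5 - 8*½) = 2*(5 - 4) = 2*1 = 2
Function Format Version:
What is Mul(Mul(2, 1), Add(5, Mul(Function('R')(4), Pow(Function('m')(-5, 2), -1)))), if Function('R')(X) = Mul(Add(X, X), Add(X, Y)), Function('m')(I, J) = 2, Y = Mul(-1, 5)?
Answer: 2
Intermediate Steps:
Y = -5
Function('R')(X) = Mul(2, X, Add(-5, X)) (Function('R')(X) = Mul(Add(X, X), Add(X, -5)) = Mul(Mul(2, X), Add(-5, X)) = Mul(2, X, Add(-5, X)))
Mul(Mul(2, 1), Add(5, Mul(Function('R')(4), Pow(Function('m')(-5, 2), -1)))) = Mul(Mul(2, 1), Add(5, Mul(Mul(2, 4, Add(-5, 4)), Pow(2, -1)))) = Mul(2, Add(5, Mul(Mul(2, 4, -1), Rational(1, 2)))) = Mul(2, Add(5, Mul(-8, Rational(1, 2)))) = Mul(2, Add(5, -4)) = Mul(2, 1) = 2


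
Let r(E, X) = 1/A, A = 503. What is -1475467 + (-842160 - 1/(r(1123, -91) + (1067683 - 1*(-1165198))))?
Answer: -2603017604891791/1123139144 ≈ -2.3176e+6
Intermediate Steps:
r(E, X) = 1/503
-1475467 + (-842160 - 1/(r(1123, -91) + (1067683 - 1*(-1165198)))) = -1475467 + (-842160 - 1/(1/503 + (1067683 - 1*(-1165198)))) = -1475467 + (-842160 - 1/(1/503 + (1067683 + 1165198))) = -1475467 + (-842160 - 1/(1/503 + 2232881)) = -1475467 + (-842160 - 1/1123139144/503) = -1475467 + (-842160 - 1*503/1123139144) = -1475467 + (-842160 - 503/1123139144) = -1475467 - 945862861511543/1123139144 = -2603017604891791/1123139144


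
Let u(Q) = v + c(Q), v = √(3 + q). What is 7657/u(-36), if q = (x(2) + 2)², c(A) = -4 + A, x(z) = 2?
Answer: -9880/51 - 247*√19/51 ≈ -214.84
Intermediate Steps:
q = 16 (q = (2 + 2)² = 4² = 16)
v = √19 (v = √(3 + 16) = √19 ≈ 4.3589)
u(Q) = -4 + Q + √19 (u(Q) = √19 + (-4 + Q) = -4 + Q + √19)
7657/u(-36) = 7657/(-4 - 36 + √19) = 7657/(-40 + √19)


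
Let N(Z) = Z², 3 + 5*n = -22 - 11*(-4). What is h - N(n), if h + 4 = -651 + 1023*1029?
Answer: 26299939/25 ≈ 1.0520e+6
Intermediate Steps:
h = 1052012 (h = -4 + (-651 + 1023*1029) = -4 + (-651 + 1052667) = -4 + 1052016 = 1052012)
n = 19/5 (n = -⅗ + (-22 - 11*(-4))/5 = -⅗ + (-22 + 44)/5 = -⅗ + (⅕)*22 = -⅗ + 22/5 = 19/5 ≈ 3.8000)
h - N(n) = 1052012 - (19/5)² = 1052012 - 1*361/25 = 1052012 - 361/25 = 26299939/25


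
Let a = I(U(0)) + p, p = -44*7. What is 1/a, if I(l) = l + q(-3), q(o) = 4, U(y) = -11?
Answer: -1/315 ≈ -0.0031746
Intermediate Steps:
I(l) = 4 + l (I(l) = l + 4 = 4 + l)
p = -308
a = -315 (a = (4 - 11) - 308 = -7 - 308 = -315)
1/a = 1/(-315) = -1/315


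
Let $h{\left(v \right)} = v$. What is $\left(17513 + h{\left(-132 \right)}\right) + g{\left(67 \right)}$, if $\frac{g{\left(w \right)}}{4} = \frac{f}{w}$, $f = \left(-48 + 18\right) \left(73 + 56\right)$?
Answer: $\frac{1149047}{67} \approx 17150.0$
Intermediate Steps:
$f = -3870$ ($f = \left(-30\right) 129 = -3870$)
$g{\left(w \right)} = - \frac{15480}{w}$ ($g{\left(w \right)} = 4 \left(- \frac{3870}{w}\right) = - \frac{15480}{w}$)
$\left(17513 + h{\left(-132 \right)}\right) + g{\left(67 \right)} = \left(17513 - 132\right) - \frac{15480}{67} = 17381 - \frac{15480}{67} = \frac{1149047}{67}$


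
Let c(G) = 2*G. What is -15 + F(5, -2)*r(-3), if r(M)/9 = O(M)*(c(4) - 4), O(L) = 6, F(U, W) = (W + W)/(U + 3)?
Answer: -123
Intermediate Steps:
F(U, W) = 2*W/(3 + U) (F(U, W) = (2*W)/(3 + U) = 2*W/(3 + U))
r(M) = 216 (r(M) = 9*(6*(2*4 - 4)) = 9*(6*(8 - 4)) = 9*(6*4) = 9*24 = 216)
-15 + F(5, -2)*r(-3) = -15 + (2*(-2)/(3 + 5))*216 = -15 + (2*(-2)/8)*216 = -15 + (2*(-2)*(⅛))*216 = -15 - ½*216 = -15 - 108 = -123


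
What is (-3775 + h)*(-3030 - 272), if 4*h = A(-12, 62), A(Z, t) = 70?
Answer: 12407265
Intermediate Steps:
h = 35/2 (h = (¼)*70 = 35/2 ≈ 17.500)
(-3775 + h)*(-3030 - 272) = (-3775 + 35/2)*(-3030 - 272) = -7515/2*(-3302) = 12407265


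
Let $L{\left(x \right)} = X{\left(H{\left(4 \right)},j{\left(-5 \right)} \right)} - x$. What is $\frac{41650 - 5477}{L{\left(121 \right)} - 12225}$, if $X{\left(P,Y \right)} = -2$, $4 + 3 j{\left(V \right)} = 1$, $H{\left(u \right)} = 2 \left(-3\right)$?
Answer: $- \frac{36173}{12348} \approx -2.9295$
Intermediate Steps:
$H{\left(u \right)} = -6$
$j{\left(V \right)} = -1$ ($j{\left(V \right)} = - \frac{4}{3} + \frac{1}{3} \cdot 1 = - \frac{4}{3} + \frac{1}{3} = -1$)
$L{\left(x \right)} = -2 - x$
$\frac{41650 - 5477}{L{\left(121 \right)} - 12225} = \frac{41650 - 5477}{\left(-2 - 121\right) - 12225} = \frac{36173}{\left(-2 - 121\right) - 12225} = \frac{36173}{-123 - 12225} = \frac{36173}{-12348} = 36173 \left(- \frac{1}{12348}\right) = - \frac{36173}{12348}$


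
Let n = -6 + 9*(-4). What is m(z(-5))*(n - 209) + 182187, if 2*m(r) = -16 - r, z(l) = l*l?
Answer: 374665/2 ≈ 1.8733e+5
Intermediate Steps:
n = -42 (n = -6 - 36 = -42)
z(l) = l²
m(r) = -8 - r/2 (m(r) = (-16 - r)/2 = -8 - r/2)
m(z(-5))*(n - 209) + 182187 = (-8 - ½*(-5)²)*(-42 - 209) + 182187 = (-8 - ½*25)*(-251) + 182187 = (-8 - 25/2)*(-251) + 182187 = -41/2*(-251) + 182187 = 10291/2 + 182187 = 374665/2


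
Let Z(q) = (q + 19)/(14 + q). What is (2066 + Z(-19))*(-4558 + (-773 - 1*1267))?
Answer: -13631468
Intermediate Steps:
Z(q) = (19 + q)/(14 + q)
(2066 + Z(-19))*(-4558 + (-773 - 1*1267)) = (2066 + (19 - 19)/(14 - 19))*(-4558 + (-773 - 1*1267)) = (2066 + 0/(-5))*(-4558 + (-773 - 1267)) = (2066 - 1/5*0)*(-4558 - 2040) = (2066 + 0)*(-6598) = 2066*(-6598) = -13631468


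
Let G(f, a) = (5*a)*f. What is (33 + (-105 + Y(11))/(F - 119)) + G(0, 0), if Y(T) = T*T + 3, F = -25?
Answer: 4733/144 ≈ 32.868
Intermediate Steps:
Y(T) = 3 + T² (Y(T) = T² + 3 = 3 + T²)
G(f, a) = 5*a*f
(33 + (-105 + Y(11))/(F - 119)) + G(0, 0) = (33 + (-105 + (3 + 11²))/(-25 - 119)) + 5*0*0 = (33 + (-105 + (3 + 121))/(-144)) + 0 = (33 + (-105 + 124)*(-1/144)) + 0 = (33 + 19*(-1/144)) + 0 = (33 - 19/144) + 0 = 4733/144 + 0 = 4733/144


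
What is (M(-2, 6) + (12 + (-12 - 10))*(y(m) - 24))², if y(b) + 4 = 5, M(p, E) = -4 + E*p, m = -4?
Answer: 45796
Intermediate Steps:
y(b) = 1 (y(b) = -4 + 5 = 1)
(M(-2, 6) + (12 + (-12 - 10))*(y(m) - 24))² = ((-4 + 6*(-2)) + (12 + (-12 - 10))*(1 - 24))² = ((-4 - 12) + (12 - 22)*(-23))² = (-16 - 10*(-23))² = (-16 + 230)² = 214² = 45796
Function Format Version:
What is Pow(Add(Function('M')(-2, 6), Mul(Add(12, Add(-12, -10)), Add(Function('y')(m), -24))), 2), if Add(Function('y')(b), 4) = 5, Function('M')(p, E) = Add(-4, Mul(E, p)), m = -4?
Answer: 45796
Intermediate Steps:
Function('y')(b) = 1 (Function('y')(b) = Add(-4, 5) = 1)
Pow(Add(Function('M')(-2, 6), Mul(Add(12, Add(-12, -10)), Add(Function('y')(m), -24))), 2) = Pow(Add(Add(-4, Mul(6, -2)), Mul(Add(12, Add(-12, -10)), Add(1, -24))), 2) = Pow(Add(Add(-4, -12), Mul(Add(12, -22), -23)), 2) = Pow(Add(-16, Mul(-10, -23)), 2) = Pow(Add(-16, 230), 2) = Pow(214, 2) = 45796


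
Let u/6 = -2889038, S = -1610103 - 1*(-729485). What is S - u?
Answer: 16453610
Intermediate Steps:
S = -880618 (S = -1610103 + 729485 = -880618)
u = -17334228 (u = 6*(-2889038) = -17334228)
S - u = -880618 - 1*(-17334228) = -880618 + 17334228 = 16453610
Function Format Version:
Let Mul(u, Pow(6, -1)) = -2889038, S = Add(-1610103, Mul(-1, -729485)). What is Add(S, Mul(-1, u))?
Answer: 16453610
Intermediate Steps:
S = -880618 (S = Add(-1610103, 729485) = -880618)
u = -17334228 (u = Mul(6, -2889038) = -17334228)
Add(S, Mul(-1, u)) = Add(-880618, Mul(-1, -17334228)) = Add(-880618, 17334228) = 16453610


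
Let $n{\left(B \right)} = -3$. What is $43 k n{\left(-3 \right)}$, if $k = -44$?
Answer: $5676$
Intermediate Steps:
$43 k n{\left(-3 \right)} = 43 \left(-44\right) \left(-3\right) = \left(-1892\right) \left(-3\right) = 5676$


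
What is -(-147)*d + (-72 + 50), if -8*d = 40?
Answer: -757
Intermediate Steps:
d = -5 (d = -⅛*40 = -5)
-(-147)*d + (-72 + 50) = -(-147)*(-5) + (-72 + 50) = -49*15 - 22 = -735 - 22 = -757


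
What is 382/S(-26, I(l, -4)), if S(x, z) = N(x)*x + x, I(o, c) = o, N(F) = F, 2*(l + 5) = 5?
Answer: 191/325 ≈ 0.58769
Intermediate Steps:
l = -5/2 (l = -5 + (1/2)*5 = -5 + 5/2 = -5/2 ≈ -2.5000)
S(x, z) = x + x**2 (S(x, z) = x*x + x = x**2 + x = x + x**2)
382/S(-26, I(l, -4)) = 382/((-26*(1 - 26))) = 382/((-26*(-25))) = 382/650 = 382*(1/650) = 191/325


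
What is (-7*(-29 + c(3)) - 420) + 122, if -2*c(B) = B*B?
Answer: -127/2 ≈ -63.500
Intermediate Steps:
c(B) = -B²/2 (c(B) = -B*B/2 = -B²/2)
(-7*(-29 + c(3)) - 420) + 122 = (-7*(-29 - ½*3²) - 420) + 122 = (-7*(-29 - ½*9) - 420) + 122 = (-7*(-29 - 9/2) - 420) + 122 = (-7*(-67/2) - 420) + 122 = (469/2 - 420) + 122 = -371/2 + 122 = -127/2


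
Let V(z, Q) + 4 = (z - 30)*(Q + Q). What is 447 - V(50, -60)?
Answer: 2851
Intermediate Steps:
V(z, Q) = -4 + 2*Q*(-30 + z) (V(z, Q) = -4 + (z - 30)*(Q + Q) = -4 + (-30 + z)*(2*Q) = -4 + 2*Q*(-30 + z))
447 - V(50, -60) = 447 - (-4 - 60*(-60) + 2*(-60)*50) = 447 - (-4 + 3600 - 6000) = 447 - 1*(-2404) = 447 + 2404 = 2851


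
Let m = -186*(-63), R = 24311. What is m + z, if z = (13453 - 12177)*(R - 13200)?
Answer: 14189354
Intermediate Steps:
m = 11718
z = 14177636 (z = (13453 - 12177)*(24311 - 13200) = 1276*11111 = 14177636)
m + z = 11718 + 14177636 = 14189354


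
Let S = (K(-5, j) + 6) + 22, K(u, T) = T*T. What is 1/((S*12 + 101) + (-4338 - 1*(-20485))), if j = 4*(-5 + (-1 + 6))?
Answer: 1/16584 ≈ 6.0299e-5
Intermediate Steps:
j = 0 (j = 4*(-5 + 5) = 4*0 = 0)
K(u, T) = T²
S = 28 (S = (0² + 6) + 22 = (0 + 6) + 22 = 6 + 22 = 28)
1/((S*12 + 101) + (-4338 - 1*(-20485))) = 1/((28*12 + 101) + (-4338 - 1*(-20485))) = 1/((336 + 101) + (-4338 + 20485)) = 1/(437 + 16147) = 1/16584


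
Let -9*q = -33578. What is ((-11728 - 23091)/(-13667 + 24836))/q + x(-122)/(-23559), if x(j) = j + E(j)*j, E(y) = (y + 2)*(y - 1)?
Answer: 75040802490095/981710550582 ≈ 76.439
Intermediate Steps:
E(y) = (-1 + y)*(2 + y) (E(y) = (2 + y)*(-1 + y) = (-1 + y)*(2 + y))
q = 33578/9 (q = -⅑*(-33578) = 33578/9 ≈ 3730.9)
x(j) = j + j*(-2 + j + j²) (x(j) = j + (-2 + j + j²)*j = j + j*(-2 + j + j²))
((-11728 - 23091)/(-13667 + 24836))/q + x(-122)/(-23559) = ((-11728 - 23091)/(-13667 + 24836))/(33578/9) - 122*(-1 - 122 + (-122)²)/(-23559) = -34819/11169*(9/33578) - 122*(-1 - 122 + 14884)*(-1/23559) = -34819*1/11169*(9/33578) - 122*14761*(-1/23559) = -34819/11169*9/33578 - 1800842*(-1/23559) = -34819/41670298 + 1800842/23559 = 75040802490095/981710550582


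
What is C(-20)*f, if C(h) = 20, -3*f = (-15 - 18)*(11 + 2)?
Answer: 2860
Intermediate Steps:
f = 143 (f = -(-15 - 18)*(11 + 2)/3 = -(-11)*13 = -⅓*(-429) = 143)
C(-20)*f = 20*143 = 2860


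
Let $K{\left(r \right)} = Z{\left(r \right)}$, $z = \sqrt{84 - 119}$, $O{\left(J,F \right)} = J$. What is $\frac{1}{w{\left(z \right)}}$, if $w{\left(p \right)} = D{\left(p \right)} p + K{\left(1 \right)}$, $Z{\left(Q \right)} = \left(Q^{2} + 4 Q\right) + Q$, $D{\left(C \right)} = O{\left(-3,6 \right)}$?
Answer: $\frac{2}{117} + \frac{i \sqrt{35}}{117} \approx 0.017094 + 0.050565 i$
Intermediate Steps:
$D{\left(C \right)} = -3$
$Z{\left(Q \right)} = Q^{2} + 5 Q$
$z = i \sqrt{35}$ ($z = \sqrt{-35} = i \sqrt{35} \approx 5.9161 i$)
$K{\left(r \right)} = r \left(5 + r\right)$
$w{\left(p \right)} = 6 - 3 p$ ($w{\left(p \right)} = - 3 p + 1 \left(5 + 1\right) = - 3 p + 1 \cdot 6 = - 3 p + 6 = 6 - 3 p$)
$\frac{1}{w{\left(z \right)}} = \frac{1}{6 - 3 i \sqrt{35}}$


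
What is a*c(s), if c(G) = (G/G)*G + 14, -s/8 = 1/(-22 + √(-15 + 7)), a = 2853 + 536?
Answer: 5984974/123 + 13556*I*√2/123 ≈ 48658.0 + 155.86*I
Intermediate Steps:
a = 3389
s = -8/(-22 + 2*I*√2) (s = -8/(-22 + √(-15 + 7)) = -8/(-22 + √(-8)) = -8/(-22 + 2*I*√2) ≈ 0.35772 + 0.045991*I)
c(G) = 14 + G (c(G) = 1*G + 14 = G + 14 = 14 + G)
a*c(s) = 3389*(14 + (44/123 + 4*I*√2/123)) = 3389*(1766/123 + 4*I*√2/123) = 5984974/123 + 13556*I*√2/123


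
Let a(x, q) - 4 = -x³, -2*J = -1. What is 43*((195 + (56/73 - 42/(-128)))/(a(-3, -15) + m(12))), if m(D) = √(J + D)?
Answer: 1221237281/4431392 - 196973755*√2/8862784 ≈ 244.16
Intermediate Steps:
J = ½ (J = -½*(-1) = ½ ≈ 0.50000)
a(x, q) = 4 - x³
m(D) = √(½ + D)
43*((195 + (56/73 - 42/(-128)))/(a(-3, -15) + m(12))) = 43*((195 + (56/73 - 42/(-128)))/((4 - 1*(-3)³) + √(2 + 4*12)/2)) = 43*((195 + (56*(1/73) - 42*(-1/128)))/((4 - 1*(-27)) + √(2 + 48)/2)) = 43*((195 + (56/73 + 21/64))/((4 + 27) + √50/2)) = 43*((195 + 5117/4672)/(31 + (5*√2)/2)) = 43*(916157/(4672*(31 + 5*√2/2))) = 39394751/(4672*(31 + 5*√2/2))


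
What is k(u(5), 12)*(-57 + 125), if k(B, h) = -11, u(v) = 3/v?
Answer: -748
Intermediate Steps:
k(u(5), 12)*(-57 + 125) = -11*(-57 + 125) = -11*68 = -748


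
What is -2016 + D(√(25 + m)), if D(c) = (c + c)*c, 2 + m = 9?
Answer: -1952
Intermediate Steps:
m = 7 (m = -2 + 9 = 7)
D(c) = 2*c² (D(c) = (2*c)*c = 2*c²)
-2016 + D(√(25 + m)) = -2016 + 2*(√(25 + 7))² = -2016 + 2*(√32)² = -2016 + 2*(4*√2)² = -2016 + 2*32 = -2016 + 64 = -1952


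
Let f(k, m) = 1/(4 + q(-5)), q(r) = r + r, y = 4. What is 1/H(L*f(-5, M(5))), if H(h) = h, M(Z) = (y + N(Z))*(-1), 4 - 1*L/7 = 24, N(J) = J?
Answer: 3/70 ≈ 0.042857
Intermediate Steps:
q(r) = 2*r
L = -140 (L = 28 - 7*24 = 28 - 168 = -140)
M(Z) = -4 - Z (M(Z) = (4 + Z)*(-1) = -4 - Z)
f(k, m) = -1/6 (f(k, m) = 1/(4 + 2*(-5)) = 1/(4 - 10) = 1/(-6) = -1/6)
1/H(L*f(-5, M(5))) = 1/(-140*(-1/6)) = 1/(70/3) = 3/70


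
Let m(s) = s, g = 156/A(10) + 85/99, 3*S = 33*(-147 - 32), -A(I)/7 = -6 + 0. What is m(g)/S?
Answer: -3169/1364517 ≈ -0.0023224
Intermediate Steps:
A(I) = 42 (A(I) = -7*(-6 + 0) = -7*(-6) = 42)
S = -1969 (S = (33*(-147 - 32))/3 = (33*(-179))/3 = (1/3)*(-5907) = -1969)
g = 3169/693 (g = 156/42 + 85/99 = 156*(1/42) + 85*(1/99) = 26/7 + 85/99 = 3169/693 ≈ 4.5729)
m(g)/S = (3169/693)/(-1969) = (3169/693)*(-1/1969) = -3169/1364517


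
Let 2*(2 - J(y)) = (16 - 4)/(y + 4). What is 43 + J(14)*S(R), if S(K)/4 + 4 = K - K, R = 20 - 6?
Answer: 49/3 ≈ 16.333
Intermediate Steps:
J(y) = 2 - 6/(4 + y) (J(y) = 2 - (16 - 4)/(2*(y + 4)) = 2 - 6/(4 + y))
R = 14
S(K) = -16 (S(K) = -16 + 4*(K - K) = -16 + 4*0 = -16 + 0 = -16)
43 + J(14)*S(R) = 43 + (2*(1 + 14)/(4 + 14))*(-16) = 43 + (2*15/18)*(-16) = 43 + (2*(1/18)*15)*(-16) = 43 + (5/3)*(-16) = 43 - 80/3 = 49/3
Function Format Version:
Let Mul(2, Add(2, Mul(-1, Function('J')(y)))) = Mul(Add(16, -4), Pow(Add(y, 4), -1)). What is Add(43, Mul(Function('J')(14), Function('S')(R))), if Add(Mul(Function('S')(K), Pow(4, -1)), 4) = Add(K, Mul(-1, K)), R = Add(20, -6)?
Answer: Rational(49, 3) ≈ 16.333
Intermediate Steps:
Function('J')(y) = Add(2, Mul(-6, Pow(Add(4, y), -1))) (Function('J')(y) = Add(2, Mul(Rational(-1, 2), Mul(Add(16, -4), Pow(Add(y, 4), -1)))) = Add(2, Mul(Rational(-1, 2), Mul(12, Pow(Add(4, y), -1)))) = Add(2, Mul(-6, Pow(Add(4, y), -1))))
R = 14
Function('S')(K) = -16 (Function('S')(K) = Add(-16, Mul(4, Add(K, Mul(-1, K)))) = Add(-16, Mul(4, 0)) = Add(-16, 0) = -16)
Add(43, Mul(Function('J')(14), Function('S')(R))) = Add(43, Mul(Mul(2, Pow(Add(4, 14), -1), Add(1, 14)), -16)) = Add(43, Mul(Mul(2, Pow(18, -1), 15), -16)) = Add(43, Mul(Mul(2, Rational(1, 18), 15), -16)) = Add(43, Mul(Rational(5, 3), -16)) = Add(43, Rational(-80, 3)) = Rational(49, 3)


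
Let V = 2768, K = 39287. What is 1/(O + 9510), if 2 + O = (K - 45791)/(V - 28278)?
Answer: 12755/121277792 ≈ 0.00010517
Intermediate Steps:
O = -22258/12755 (O = -2 + (39287 - 45791)/(2768 - 28278) = -2 - 6504/(-25510) = -2 - 6504*(-1/25510) = -2 + 3252/12755 = -22258/12755 ≈ -1.7450)
1/(O + 9510) = 1/(-22258/12755 + 9510) = 1/(121277792/12755) = 12755/121277792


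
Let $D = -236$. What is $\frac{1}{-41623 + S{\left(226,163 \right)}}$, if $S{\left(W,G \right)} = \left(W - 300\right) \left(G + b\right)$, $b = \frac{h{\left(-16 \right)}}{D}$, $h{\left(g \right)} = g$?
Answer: $- \frac{59}{3167711} \approx -1.8625 \cdot 10^{-5}$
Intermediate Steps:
$b = \frac{4}{59}$ ($b = - \frac{16}{-236} = \left(-16\right) \left(- \frac{1}{236}\right) = \frac{4}{59} \approx 0.067797$)
$S{\left(W,G \right)} = \left(-300 + W\right) \left(\frac{4}{59} + G\right)$ ($S{\left(W,G \right)} = \left(W - 300\right) \left(G + \frac{4}{59}\right) = \left(-300 + W\right) \left(\frac{4}{59} + G\right)$)
$\frac{1}{-41623 + S{\left(226,163 \right)}} = \frac{1}{-41623 + \left(- \frac{1200}{59} - 48900 + \frac{4}{59} \cdot 226 + 163 \cdot 226\right)} = \frac{1}{-41623 + \left(- \frac{1200}{59} - 48900 + \frac{904}{59} + 36838\right)} = \frac{1}{-41623 - \frac{711954}{59}} = \frac{1}{- \frac{3167711}{59}} = - \frac{59}{3167711}$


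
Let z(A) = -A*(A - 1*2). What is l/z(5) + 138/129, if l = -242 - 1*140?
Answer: 17116/645 ≈ 26.536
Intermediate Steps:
l = -382 (l = -242 - 140 = -382)
z(A) = -A*(-2 + A) (z(A) = -A*(A - 2) = -A*(-2 + A))
l/z(5) + 138/129 = -382*1/(5*(2 - 1*5)) + 138/129 = -382*1/(5*(2 - 5)) + 138*(1/129) = -382/(5*(-3)) + 46/43 = -382/(-15) + 46/43 = -382*(-1/15) + 46/43 = 382/15 + 46/43 = 17116/645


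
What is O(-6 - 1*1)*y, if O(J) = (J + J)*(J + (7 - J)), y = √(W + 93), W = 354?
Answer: -98*√447 ≈ -2072.0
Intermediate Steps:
y = √447 (y = √(354 + 93) = √447 ≈ 21.142)
O(J) = 14*J (O(J) = (2*J)*7 = 14*J)
O(-6 - 1*1)*y = (14*(-6 - 1*1))*√447 = (14*(-6 - 1))*√447 = (14*(-7))*√447 = -98*√447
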